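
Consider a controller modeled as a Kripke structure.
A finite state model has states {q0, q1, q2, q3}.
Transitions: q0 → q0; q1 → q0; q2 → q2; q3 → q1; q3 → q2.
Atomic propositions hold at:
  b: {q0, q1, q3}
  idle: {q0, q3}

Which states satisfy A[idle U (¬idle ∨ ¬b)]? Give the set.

{q1, q2, q3}

Sat(¬idle) = {q1, q2}
Sat(¬b) = {q2}
Sat(¬idle ∨ ¬b) = {q1, q2}
A[idle U (¬idle ∨ ¬b)]: least fixpoint, start Z0 = Sat((¬idle ∨ ¬b)) = {q1, q2}, add states in Sat(idle) with every successor in Z. Z1 = {q1, q2, q3}; fixed.
Sat(A[idle U (¬idle ∨ ¬b)]) = {q1, q2, q3}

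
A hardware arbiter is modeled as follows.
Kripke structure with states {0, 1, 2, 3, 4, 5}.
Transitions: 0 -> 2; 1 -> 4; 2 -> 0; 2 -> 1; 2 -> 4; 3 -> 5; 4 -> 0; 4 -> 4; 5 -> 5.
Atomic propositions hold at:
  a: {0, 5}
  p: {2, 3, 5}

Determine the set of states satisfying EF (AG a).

{3, 5}

AG a: greatest fixpoint, start Z0 = {0, 5}, keep only states in Sat with every successor in Z. Z1 = {5}; fixed.
Sat(AG a) = {5}
EF (AG a): least fixpoint, start Z0 = {5}, add states with some successor in Z. Z1 = {3, 5}; fixed.
Sat(EF (AG a)) = {3, 5}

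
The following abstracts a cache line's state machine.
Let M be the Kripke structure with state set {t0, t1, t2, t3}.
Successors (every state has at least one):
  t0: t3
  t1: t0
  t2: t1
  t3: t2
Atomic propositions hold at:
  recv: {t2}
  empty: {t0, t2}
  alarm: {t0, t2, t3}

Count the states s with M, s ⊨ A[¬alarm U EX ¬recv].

3

Sat(¬alarm) = {t1}
Sat(¬recv) = {t0, t1, t3}
Sat(EX ¬recv) = {s : some successor in {t0, t1, t3}} = {t0, t1, t2}
A[¬alarm U EX ¬recv]: least fixpoint, start Z0 = Sat(EX ¬recv) = {t0, t1, t2}, add states in Sat(¬alarm) with every successor in Z. Already a fixed point.
Sat(A[¬alarm U EX ¬recv]) = {t0, t1, t2}
|Sat(A[¬alarm U EX ¬recv])| = |{t0, t1, t2}| = 3.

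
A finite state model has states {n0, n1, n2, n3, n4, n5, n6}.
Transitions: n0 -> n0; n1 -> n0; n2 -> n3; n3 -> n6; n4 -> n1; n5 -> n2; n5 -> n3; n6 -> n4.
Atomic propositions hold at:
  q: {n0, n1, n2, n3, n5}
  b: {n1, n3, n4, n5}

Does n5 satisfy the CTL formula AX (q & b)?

No

Sat(q & b) = {n1, n3, n5}
Sat(AX (q & b)) = {s : every successor in {n1, n3, n5}} = {n2, n4}
n5 ∉ Sat(AX (q & b)) = {n2, n4}, so the formula does not hold at n5.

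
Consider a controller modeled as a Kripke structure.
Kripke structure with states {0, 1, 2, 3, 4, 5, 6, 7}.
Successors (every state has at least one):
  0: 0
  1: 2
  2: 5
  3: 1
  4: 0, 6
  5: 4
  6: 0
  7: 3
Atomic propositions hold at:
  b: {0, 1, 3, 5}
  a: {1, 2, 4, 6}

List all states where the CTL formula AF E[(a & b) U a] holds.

{1, 2, 3, 4, 5, 6, 7}

Sat(a & b) = {1}
E[(a & b) U a]: least fixpoint, start Z0 = Sat(a) = {1, 2, 4, 6}, add states in Sat(a & b) with some successor in Z. Already a fixed point.
Sat(E[(a & b) U a]) = {1, 2, 4, 6}
AF E[(a & b) U a]: least fixpoint, start Z0 = {1, 2, 4, 6}, add states with every successor in Z. Z1 = {1, 2, 3, 4, 5, 6}; Z2 = {1, 2, 3, 4, 5, 6, 7}; fixed.
Sat(AF E[(a & b) U a]) = {1, 2, 3, 4, 5, 6, 7}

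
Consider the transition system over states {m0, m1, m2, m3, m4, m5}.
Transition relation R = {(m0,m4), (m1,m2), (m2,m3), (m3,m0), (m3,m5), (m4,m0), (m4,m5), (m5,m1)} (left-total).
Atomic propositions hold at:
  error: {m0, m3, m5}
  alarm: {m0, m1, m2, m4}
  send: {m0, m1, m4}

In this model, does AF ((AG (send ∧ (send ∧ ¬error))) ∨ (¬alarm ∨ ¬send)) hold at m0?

No

Sat(¬error) = {m1, m2, m4}
Sat(send ∧ ¬error) = {m1, m4}
Sat(send ∧ (send ∧ ¬error)) = {m1, m4}
AG (send ∧ (send ∧ ¬error)): greatest fixpoint, start Z0 = {m1, m4}, keep only states in Sat with every successor in Z. Z1 = ∅; fixed.
Sat(AG (send ∧ (send ∧ ¬error))) = ∅
Sat(¬alarm) = {m3, m5}
Sat(¬send) = {m2, m3, m5}
Sat(¬alarm ∨ ¬send) = {m2, m3, m5}
Sat((AG (send ∧ (send ∧ ¬error))) ∨ (¬alarm ∨ ¬send)) = {m2, m3, m5}
AF ((AG (send ∧ (send ∧ ¬error))) ∨ (¬alarm ∨ ¬send)): least fixpoint, start Z0 = {m2, m3, m5}, add states with every successor in Z. Z1 = {m1, m2, m3, m5}; fixed.
Sat(AF ((AG (send ∧ (send ∧ ¬error))) ∨ (¬alarm ∨ ¬send))) = {m1, m2, m3, m5}
m0 ∉ Sat(AF ((AG (send ∧ (send ∧ ¬error))) ∨ (¬alarm ∨ ¬send))) = {m1, m2, m3, m5}, so the formula does not hold at m0.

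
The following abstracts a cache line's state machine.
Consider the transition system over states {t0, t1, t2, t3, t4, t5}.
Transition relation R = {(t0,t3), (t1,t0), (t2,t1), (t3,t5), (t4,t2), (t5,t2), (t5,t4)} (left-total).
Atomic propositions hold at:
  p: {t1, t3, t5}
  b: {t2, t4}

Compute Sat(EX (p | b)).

Sat(p | b) = {t1, t2, t3, t4, t5}
Sat(EX (p | b)) = {s : some successor in {t1, t2, t3, t4, t5}} = {t0, t2, t3, t4, t5}

{t0, t2, t3, t4, t5}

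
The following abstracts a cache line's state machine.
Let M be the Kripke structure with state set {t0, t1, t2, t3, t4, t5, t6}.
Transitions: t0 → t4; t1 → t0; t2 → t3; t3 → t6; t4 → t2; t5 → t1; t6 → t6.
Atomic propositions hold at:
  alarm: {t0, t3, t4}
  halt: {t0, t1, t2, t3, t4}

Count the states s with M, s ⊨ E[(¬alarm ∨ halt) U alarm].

6

Sat(¬alarm) = {t1, t2, t5, t6}
Sat(¬alarm ∨ halt) = {t0, t1, t2, t3, t4, t5, t6}
E[(¬alarm ∨ halt) U alarm]: least fixpoint, start Z0 = Sat(alarm) = {t0, t3, t4}, add states in Sat(¬alarm ∨ halt) with some successor in Z. Z1 = {t0, t1, t2, t3, t4}; Z2 = {t0, t1, t2, t3, t4, t5}; fixed.
Sat(E[(¬alarm ∨ halt) U alarm]) = {t0, t1, t2, t3, t4, t5}
|Sat(E[(¬alarm ∨ halt) U alarm])| = |{t0, t1, t2, t3, t4, t5}| = 6.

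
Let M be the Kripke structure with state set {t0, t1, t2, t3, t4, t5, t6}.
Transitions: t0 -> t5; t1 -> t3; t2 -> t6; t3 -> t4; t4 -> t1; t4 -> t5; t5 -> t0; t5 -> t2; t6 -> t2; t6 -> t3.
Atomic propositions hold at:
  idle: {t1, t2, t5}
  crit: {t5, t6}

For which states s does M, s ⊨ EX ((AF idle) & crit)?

{t0, t2, t4}

AF idle: least fixpoint, start Z0 = {t1, t2, t5}, add states with every successor in Z. Z1 = {t0, t1, t2, t4, t5}; Z2 = {t0, t1, t2, t3, t4, t5}; Z3 = {t0, t1, t2, t3, t4, t5, t6}; fixed.
Sat(AF idle) = {t0, t1, t2, t3, t4, t5, t6}
Sat((AF idle) & crit) = {t5, t6}
Sat(EX ((AF idle) & crit)) = {s : some successor in {t5, t6}} = {t0, t2, t4}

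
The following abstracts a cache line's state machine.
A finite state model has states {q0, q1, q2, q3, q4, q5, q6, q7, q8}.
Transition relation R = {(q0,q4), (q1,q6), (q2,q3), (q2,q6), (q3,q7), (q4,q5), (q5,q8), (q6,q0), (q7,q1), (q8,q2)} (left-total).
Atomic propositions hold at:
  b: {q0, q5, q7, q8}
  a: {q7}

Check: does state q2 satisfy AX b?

No

Sat(AX b) = {s : every successor in {q0, q5, q7, q8}} = {q3, q4, q5, q6}
q2 ∉ Sat(AX b) = {q3, q4, q5, q6}, so the formula does not hold at q2.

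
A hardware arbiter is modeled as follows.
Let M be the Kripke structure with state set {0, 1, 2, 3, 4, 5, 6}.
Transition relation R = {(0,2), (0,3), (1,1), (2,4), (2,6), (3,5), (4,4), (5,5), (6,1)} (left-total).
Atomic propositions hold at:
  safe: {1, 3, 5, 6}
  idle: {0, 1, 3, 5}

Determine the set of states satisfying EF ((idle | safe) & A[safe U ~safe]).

{0}

Sat(idle | safe) = {0, 1, 3, 5, 6}
Sat(~safe) = {0, 2, 4}
A[safe U ~safe]: least fixpoint, start Z0 = Sat(~safe) = {0, 2, 4}, add states in Sat(safe) with every successor in Z. Already a fixed point.
Sat(A[safe U ~safe]) = {0, 2, 4}
Sat((idle | safe) & A[safe U ~safe]) = {0}
EF ((idle | safe) & A[safe U ~safe]): least fixpoint, start Z0 = {0}, add states with some successor in Z. Already a fixed point.
Sat(EF ((idle | safe) & A[safe U ~safe])) = {0}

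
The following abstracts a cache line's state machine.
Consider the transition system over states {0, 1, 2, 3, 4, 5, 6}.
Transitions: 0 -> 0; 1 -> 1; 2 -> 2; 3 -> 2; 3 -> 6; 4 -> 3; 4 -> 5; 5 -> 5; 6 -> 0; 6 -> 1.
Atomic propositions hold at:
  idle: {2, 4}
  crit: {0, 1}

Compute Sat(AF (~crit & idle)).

{2, 4}

Sat(~crit) = {2, 3, 4, 5, 6}
Sat(~crit & idle) = {2, 4}
AF (~crit & idle): least fixpoint, start Z0 = {2, 4}, add states with every successor in Z. Already a fixed point.
Sat(AF (~crit & idle)) = {2, 4}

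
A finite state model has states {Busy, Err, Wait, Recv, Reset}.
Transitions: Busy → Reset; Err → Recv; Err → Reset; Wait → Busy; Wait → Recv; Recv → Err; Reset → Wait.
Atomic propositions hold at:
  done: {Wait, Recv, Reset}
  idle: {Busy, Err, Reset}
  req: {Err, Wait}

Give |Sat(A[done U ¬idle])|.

Sat(¬idle) = {Wait, Recv}
A[done U ¬idle]: least fixpoint, start Z0 = Sat(¬idle) = {Wait, Recv}, add states in Sat(done) with every successor in Z. Z1 = {Wait, Recv, Reset}; fixed.
Sat(A[done U ¬idle]) = {Wait, Recv, Reset}
|Sat(A[done U ¬idle])| = |{Wait, Recv, Reset}| = 3.

3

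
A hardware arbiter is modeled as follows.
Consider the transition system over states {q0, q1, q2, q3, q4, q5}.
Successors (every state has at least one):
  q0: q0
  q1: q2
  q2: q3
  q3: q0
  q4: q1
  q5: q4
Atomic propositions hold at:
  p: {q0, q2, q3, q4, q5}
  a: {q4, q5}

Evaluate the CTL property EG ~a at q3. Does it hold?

Yes

Sat(~a) = {q0, q1, q2, q3}
EG ~a: greatest fixpoint, start Z0 = {q0, q1, q2, q3}, keep only states in Sat with some successor in Z. Already a fixed point.
Sat(EG ~a) = {q0, q1, q2, q3}
q3 ∈ Sat(EG ~a) = {q0, q1, q2, q3}, so the formula holds at q3.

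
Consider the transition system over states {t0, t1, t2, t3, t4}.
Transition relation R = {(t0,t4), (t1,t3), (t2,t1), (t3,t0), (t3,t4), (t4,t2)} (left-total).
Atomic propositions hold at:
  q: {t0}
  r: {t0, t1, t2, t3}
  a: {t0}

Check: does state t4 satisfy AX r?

Yes

Sat(AX r) = {s : every successor in {t0, t1, t2, t3}} = {t1, t2, t4}
t4 ∈ Sat(AX r) = {t1, t2, t4}, so the formula holds at t4.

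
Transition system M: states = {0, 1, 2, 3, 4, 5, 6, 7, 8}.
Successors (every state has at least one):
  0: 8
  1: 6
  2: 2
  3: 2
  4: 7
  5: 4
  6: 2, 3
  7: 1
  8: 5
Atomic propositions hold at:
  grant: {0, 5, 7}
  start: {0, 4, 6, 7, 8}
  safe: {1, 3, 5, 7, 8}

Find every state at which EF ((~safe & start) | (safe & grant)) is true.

{0, 1, 4, 5, 6, 7, 8}

Sat(~safe) = {0, 2, 4, 6}
Sat(~safe & start) = {0, 4, 6}
Sat(safe & grant) = {5, 7}
Sat((~safe & start) | (safe & grant)) = {0, 4, 5, 6, 7}
EF ((~safe & start) | (safe & grant)): least fixpoint, start Z0 = {0, 4, 5, 6, 7}, add states with some successor in Z. Z1 = {0, 1, 4, 5, 6, 7, 8}; fixed.
Sat(EF ((~safe & start) | (safe & grant))) = {0, 1, 4, 5, 6, 7, 8}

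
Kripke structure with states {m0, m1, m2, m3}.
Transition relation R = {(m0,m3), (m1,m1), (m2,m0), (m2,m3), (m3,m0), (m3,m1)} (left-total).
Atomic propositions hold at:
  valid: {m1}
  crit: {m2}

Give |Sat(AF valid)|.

1

AF valid: least fixpoint, start Z0 = {m1}, add states with every successor in Z. Already a fixed point.
Sat(AF valid) = {m1}
|Sat(AF valid)| = |{m1}| = 1.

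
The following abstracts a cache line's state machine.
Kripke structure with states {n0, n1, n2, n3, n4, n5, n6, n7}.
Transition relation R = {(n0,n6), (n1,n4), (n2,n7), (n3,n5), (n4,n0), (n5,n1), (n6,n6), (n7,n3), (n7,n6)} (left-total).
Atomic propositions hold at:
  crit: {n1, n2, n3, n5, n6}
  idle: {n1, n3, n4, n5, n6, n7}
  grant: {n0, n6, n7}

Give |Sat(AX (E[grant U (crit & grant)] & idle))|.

Sat(crit & grant) = {n6}
E[grant U (crit & grant)]: least fixpoint, start Z0 = Sat((crit & grant)) = {n6}, add states in Sat(grant) with some successor in Z. Z1 = {n0, n6, n7}; fixed.
Sat(E[grant U (crit & grant)]) = {n0, n6, n7}
Sat(E[grant U (crit & grant)] & idle) = {n6, n7}
Sat(AX (E[grant U (crit & grant)] & idle)) = {s : every successor in {n6, n7}} = {n0, n2, n6}
|Sat(AX (E[grant U (crit & grant)] & idle))| = |{n0, n2, n6}| = 3.

3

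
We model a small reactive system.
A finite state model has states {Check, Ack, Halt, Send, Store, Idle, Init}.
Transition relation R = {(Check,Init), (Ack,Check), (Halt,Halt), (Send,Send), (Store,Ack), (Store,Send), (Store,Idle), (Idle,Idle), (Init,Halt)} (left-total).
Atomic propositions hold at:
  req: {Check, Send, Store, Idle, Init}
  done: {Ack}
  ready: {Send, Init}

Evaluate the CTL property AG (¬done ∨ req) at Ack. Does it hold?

No

Sat(¬done) = {Check, Halt, Send, Store, Idle, Init}
Sat(¬done ∨ req) = {Check, Halt, Send, Store, Idle, Init}
AG (¬done ∨ req): greatest fixpoint, start Z0 = {Check, Halt, Send, Store, Idle, Init}, keep only states in Sat with every successor in Z. Z1 = {Check, Halt, Send, Idle, Init}; fixed.
Sat(AG (¬done ∨ req)) = {Check, Halt, Send, Idle, Init}
Ack ∉ Sat(AG (¬done ∨ req)) = {Check, Halt, Send, Idle, Init}, so the formula does not hold at Ack.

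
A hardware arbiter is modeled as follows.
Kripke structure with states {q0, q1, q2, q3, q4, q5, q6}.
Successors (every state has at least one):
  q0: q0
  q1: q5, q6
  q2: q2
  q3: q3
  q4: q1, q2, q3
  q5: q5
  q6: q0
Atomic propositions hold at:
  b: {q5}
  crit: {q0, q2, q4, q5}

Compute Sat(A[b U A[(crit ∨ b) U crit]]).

{q0, q2, q4, q5}

Sat(crit ∨ b) = {q0, q2, q4, q5}
A[(crit ∨ b) U crit]: least fixpoint, start Z0 = Sat(crit) = {q0, q2, q4, q5}, add states in Sat(crit ∨ b) with every successor in Z. Already a fixed point.
Sat(A[(crit ∨ b) U crit]) = {q0, q2, q4, q5}
A[b U A[(crit ∨ b) U crit]]: least fixpoint, start Z0 = Sat(A[(crit ∨ b) U crit]) = {q0, q2, q4, q5}, add states in Sat(b) with every successor in Z. Already a fixed point.
Sat(A[b U A[(crit ∨ b) U crit]]) = {q0, q2, q4, q5}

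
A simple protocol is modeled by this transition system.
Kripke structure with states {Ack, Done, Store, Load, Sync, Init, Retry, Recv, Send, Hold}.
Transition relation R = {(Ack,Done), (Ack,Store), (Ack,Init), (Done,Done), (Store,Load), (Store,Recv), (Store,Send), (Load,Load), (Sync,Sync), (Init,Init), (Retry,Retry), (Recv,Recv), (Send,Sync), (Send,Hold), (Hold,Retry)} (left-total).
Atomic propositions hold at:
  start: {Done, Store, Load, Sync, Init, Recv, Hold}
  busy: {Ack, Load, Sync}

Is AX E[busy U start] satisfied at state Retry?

E[busy U start]: least fixpoint, start Z0 = Sat(start) = {Done, Store, Load, Sync, Init, Recv, Hold}, add states in Sat(busy) with some successor in Z. Z1 = {Ack, Done, Store, Load, Sync, Init, Recv, Hold}; fixed.
Sat(E[busy U start]) = {Ack, Done, Store, Load, Sync, Init, Recv, Hold}
Sat(AX E[busy U start]) = {s : every successor in {Ack, Done, Store, Load, Sync, Init, Recv, Hold}} = {Ack, Done, Load, Sync, Init, Recv, Send}
Retry ∉ Sat(AX E[busy U start]) = {Ack, Done, Load, Sync, Init, Recv, Send}, so the formula does not hold at Retry.

No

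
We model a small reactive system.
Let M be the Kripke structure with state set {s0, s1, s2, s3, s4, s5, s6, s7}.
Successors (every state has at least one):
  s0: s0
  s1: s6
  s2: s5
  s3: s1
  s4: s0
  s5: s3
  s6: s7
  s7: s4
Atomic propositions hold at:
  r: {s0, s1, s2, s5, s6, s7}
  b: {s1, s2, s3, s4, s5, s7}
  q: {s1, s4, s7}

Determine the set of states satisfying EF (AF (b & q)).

{s1, s2, s3, s4, s5, s6, s7}

Sat(b & q) = {s1, s4, s7}
AF (b & q): least fixpoint, start Z0 = {s1, s4, s7}, add states with every successor in Z. Z1 = {s1, s3, s4, s6, s7}; Z2 = {s1, s3, s4, s5, s6, s7}; Z3 = {s1, s2, s3, s4, s5, s6, s7}; fixed.
Sat(AF (b & q)) = {s1, s2, s3, s4, s5, s6, s7}
EF (AF (b & q)): least fixpoint, start Z0 = {s1, s2, s3, s4, s5, s6, s7}, add states with some successor in Z. Already a fixed point.
Sat(EF (AF (b & q))) = {s1, s2, s3, s4, s5, s6, s7}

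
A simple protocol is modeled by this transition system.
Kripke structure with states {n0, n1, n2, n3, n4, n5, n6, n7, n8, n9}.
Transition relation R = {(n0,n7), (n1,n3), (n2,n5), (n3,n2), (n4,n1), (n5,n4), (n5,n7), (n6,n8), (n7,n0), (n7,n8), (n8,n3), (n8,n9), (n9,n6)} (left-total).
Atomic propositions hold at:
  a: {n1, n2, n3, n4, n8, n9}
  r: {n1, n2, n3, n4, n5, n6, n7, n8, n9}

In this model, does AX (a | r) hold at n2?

Sat(a | r) = {n1, n2, n3, n4, n5, n6, n7, n8, n9}
Sat(AX (a | r)) = {s : every successor in {n1, n2, n3, n4, n5, n6, n7, n8, n9}} = {n0, n1, n2, n3, n4, n5, n6, n8, n9}
n2 ∈ Sat(AX (a | r)) = {n0, n1, n2, n3, n4, n5, n6, n8, n9}, so the formula holds at n2.

Yes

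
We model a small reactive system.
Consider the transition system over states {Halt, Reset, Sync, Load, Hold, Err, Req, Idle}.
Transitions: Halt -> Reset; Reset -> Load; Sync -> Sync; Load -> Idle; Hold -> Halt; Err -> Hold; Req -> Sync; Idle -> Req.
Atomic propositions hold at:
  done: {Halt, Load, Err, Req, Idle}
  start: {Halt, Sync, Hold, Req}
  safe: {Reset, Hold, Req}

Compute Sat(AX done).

{Reset, Load, Hold, Idle}

Sat(AX done) = {s : every successor in {Halt, Load, Err, Req, Idle}} = {Reset, Load, Hold, Idle}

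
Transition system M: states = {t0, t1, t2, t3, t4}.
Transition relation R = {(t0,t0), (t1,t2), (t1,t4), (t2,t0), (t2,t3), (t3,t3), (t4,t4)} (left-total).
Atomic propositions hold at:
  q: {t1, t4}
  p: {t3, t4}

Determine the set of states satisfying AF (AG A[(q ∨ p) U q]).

{t4}

Sat(q ∨ p) = {t1, t3, t4}
A[(q ∨ p) U q]: least fixpoint, start Z0 = Sat(q) = {t1, t4}, add states in Sat(q ∨ p) with every successor in Z. Already a fixed point.
Sat(A[(q ∨ p) U q]) = {t1, t4}
AG A[(q ∨ p) U q]: greatest fixpoint, start Z0 = {t1, t4}, keep only states in Sat with every successor in Z. Z1 = {t4}; fixed.
Sat(AG A[(q ∨ p) U q]) = {t4}
AF (AG A[(q ∨ p) U q]): least fixpoint, start Z0 = {t4}, add states with every successor in Z. Already a fixed point.
Sat(AF (AG A[(q ∨ p) U q])) = {t4}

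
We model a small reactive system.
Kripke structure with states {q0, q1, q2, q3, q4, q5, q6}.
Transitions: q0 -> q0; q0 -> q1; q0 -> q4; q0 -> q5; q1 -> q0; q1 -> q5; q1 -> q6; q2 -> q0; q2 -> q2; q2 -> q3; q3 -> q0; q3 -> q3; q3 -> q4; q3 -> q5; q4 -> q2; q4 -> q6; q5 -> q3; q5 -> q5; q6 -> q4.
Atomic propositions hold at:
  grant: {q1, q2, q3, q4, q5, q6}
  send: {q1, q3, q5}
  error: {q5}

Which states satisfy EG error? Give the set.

EG error: greatest fixpoint, start Z0 = {q5}, keep only states in Sat with some successor in Z. Already a fixed point.
Sat(EG error) = {q5}

{q5}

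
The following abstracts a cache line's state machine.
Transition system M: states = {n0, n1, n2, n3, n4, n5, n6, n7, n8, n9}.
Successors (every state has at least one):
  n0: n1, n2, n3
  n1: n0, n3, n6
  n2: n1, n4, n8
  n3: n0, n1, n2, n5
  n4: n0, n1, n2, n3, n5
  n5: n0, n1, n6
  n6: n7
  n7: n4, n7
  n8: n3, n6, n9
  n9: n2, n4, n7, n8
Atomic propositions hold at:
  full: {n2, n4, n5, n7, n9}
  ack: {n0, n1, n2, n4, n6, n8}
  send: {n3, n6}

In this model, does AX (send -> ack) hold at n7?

Sat(send -> ack) = {n0, n1, n2, n4, n5, n6, n7, n8, n9}
Sat(AX (send -> ack)) = {s : every successor in {n0, n1, n2, n4, n5, n6, n7, n8, n9}} = {n2, n3, n5, n6, n7, n9}
n7 ∈ Sat(AX (send -> ack)) = {n2, n3, n5, n6, n7, n9}, so the formula holds at n7.

Yes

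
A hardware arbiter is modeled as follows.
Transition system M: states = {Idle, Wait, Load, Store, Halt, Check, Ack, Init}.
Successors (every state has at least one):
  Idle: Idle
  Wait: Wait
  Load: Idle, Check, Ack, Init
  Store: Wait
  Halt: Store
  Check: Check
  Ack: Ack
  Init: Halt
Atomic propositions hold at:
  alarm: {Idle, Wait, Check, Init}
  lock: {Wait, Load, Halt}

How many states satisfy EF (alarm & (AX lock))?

Sat(AX lock) = {s : every successor in {Wait, Load, Halt}} = {Wait, Store, Init}
Sat(alarm & (AX lock)) = {Wait, Init}
EF (alarm & (AX lock)): least fixpoint, start Z0 = {Wait, Init}, add states with some successor in Z. Z1 = {Wait, Load, Store, Init}; Z2 = {Wait, Load, Store, Halt, Init}; fixed.
Sat(EF (alarm & (AX lock))) = {Wait, Load, Store, Halt, Init}
|Sat(EF (alarm & (AX lock)))| = |{Wait, Load, Store, Halt, Init}| = 5.

5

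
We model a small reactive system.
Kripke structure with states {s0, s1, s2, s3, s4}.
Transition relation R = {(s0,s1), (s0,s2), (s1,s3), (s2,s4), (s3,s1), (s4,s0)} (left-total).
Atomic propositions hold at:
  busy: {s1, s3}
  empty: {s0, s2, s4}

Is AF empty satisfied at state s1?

AF empty: least fixpoint, start Z0 = {s0, s2, s4}, add states with every successor in Z. Already a fixed point.
Sat(AF empty) = {s0, s2, s4}
s1 ∉ Sat(AF empty) = {s0, s2, s4}, so the formula does not hold at s1.

No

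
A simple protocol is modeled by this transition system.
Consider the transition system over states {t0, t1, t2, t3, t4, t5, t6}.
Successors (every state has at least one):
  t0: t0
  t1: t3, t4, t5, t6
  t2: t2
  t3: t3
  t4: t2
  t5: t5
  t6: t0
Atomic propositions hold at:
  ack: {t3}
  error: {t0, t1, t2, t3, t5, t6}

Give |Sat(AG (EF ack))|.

EF ack: least fixpoint, start Z0 = {t3}, add states with some successor in Z. Z1 = {t1, t3}; fixed.
Sat(EF ack) = {t1, t3}
AG (EF ack): greatest fixpoint, start Z0 = {t1, t3}, keep only states in Sat with every successor in Z. Z1 = {t3}; fixed.
Sat(AG (EF ack)) = {t3}
|Sat(AG (EF ack))| = |{t3}| = 1.

1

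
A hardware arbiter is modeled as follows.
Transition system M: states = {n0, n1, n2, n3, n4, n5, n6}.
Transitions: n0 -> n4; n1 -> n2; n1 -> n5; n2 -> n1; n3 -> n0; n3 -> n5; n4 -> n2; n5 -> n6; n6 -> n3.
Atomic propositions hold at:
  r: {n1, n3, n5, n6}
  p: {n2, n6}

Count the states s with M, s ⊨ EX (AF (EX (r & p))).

Sat(r & p) = {n6}
Sat(EX (r & p)) = {s : some successor in {n6}} = {n5}
AF (EX (r & p)): least fixpoint, start Z0 = {n5}, add states with every successor in Z. Already a fixed point.
Sat(AF (EX (r & p))) = {n5}
Sat(EX (AF (EX (r & p)))) = {s : some successor in {n5}} = {n1, n3}
|Sat(EX (AF (EX (r & p))))| = |{n1, n3}| = 2.

2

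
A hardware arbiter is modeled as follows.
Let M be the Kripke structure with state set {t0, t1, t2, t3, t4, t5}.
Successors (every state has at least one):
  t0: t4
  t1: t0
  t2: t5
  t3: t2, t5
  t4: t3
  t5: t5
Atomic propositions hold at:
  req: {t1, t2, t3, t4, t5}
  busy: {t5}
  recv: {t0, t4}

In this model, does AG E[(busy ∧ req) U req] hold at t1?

Sat(busy ∧ req) = {t5}
E[(busy ∧ req) U req]: least fixpoint, start Z0 = Sat(req) = {t1, t2, t3, t4, t5}, add states in Sat(busy ∧ req) with some successor in Z. Already a fixed point.
Sat(E[(busy ∧ req) U req]) = {t1, t2, t3, t4, t5}
AG E[(busy ∧ req) U req]: greatest fixpoint, start Z0 = {t1, t2, t3, t4, t5}, keep only states in Sat with every successor in Z. Z1 = {t2, t3, t4, t5}; fixed.
Sat(AG E[(busy ∧ req) U req]) = {t2, t3, t4, t5}
t1 ∉ Sat(AG E[(busy ∧ req) U req]) = {t2, t3, t4, t5}, so the formula does not hold at t1.

No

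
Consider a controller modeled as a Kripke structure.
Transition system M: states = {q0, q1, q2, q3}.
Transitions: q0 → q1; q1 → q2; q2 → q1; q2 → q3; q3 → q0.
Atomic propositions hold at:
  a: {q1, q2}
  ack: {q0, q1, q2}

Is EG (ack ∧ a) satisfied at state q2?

Yes

Sat(ack ∧ a) = {q1, q2}
EG (ack ∧ a): greatest fixpoint, start Z0 = {q1, q2}, keep only states in Sat with some successor in Z. Already a fixed point.
Sat(EG (ack ∧ a)) = {q1, q2}
q2 ∈ Sat(EG (ack ∧ a)) = {q1, q2}, so the formula holds at q2.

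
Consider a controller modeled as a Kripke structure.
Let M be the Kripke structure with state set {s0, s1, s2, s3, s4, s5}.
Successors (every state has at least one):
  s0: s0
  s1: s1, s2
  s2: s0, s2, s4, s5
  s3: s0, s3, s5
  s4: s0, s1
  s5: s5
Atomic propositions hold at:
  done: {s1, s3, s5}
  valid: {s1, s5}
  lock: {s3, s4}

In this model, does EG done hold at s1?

EG done: greatest fixpoint, start Z0 = {s1, s3, s5}, keep only states in Sat with some successor in Z. Already a fixed point.
Sat(EG done) = {s1, s3, s5}
s1 ∈ Sat(EG done) = {s1, s3, s5}, so the formula holds at s1.

Yes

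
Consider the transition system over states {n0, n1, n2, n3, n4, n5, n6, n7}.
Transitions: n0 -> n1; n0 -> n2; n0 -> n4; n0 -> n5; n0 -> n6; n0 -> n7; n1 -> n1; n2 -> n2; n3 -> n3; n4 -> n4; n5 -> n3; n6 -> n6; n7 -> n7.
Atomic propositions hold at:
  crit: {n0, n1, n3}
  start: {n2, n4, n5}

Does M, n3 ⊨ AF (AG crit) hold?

AG crit: greatest fixpoint, start Z0 = {n0, n1, n3}, keep only states in Sat with every successor in Z. Z1 = {n1, n3}; fixed.
Sat(AG crit) = {n1, n3}
AF (AG crit): least fixpoint, start Z0 = {n1, n3}, add states with every successor in Z. Z1 = {n1, n3, n5}; fixed.
Sat(AF (AG crit)) = {n1, n3, n5}
n3 ∈ Sat(AF (AG crit)) = {n1, n3, n5}, so the formula holds at n3.

Yes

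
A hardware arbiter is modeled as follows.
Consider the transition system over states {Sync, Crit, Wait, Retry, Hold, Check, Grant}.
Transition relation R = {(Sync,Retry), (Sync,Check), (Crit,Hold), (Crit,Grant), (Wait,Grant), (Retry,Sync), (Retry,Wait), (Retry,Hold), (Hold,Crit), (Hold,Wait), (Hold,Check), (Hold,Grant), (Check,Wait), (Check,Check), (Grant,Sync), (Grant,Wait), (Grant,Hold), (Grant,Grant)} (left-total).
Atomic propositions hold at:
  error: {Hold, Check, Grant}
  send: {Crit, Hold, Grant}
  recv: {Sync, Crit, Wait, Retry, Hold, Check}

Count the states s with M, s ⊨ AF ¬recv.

Sat(¬recv) = {Grant}
AF ¬recv: least fixpoint, start Z0 = {Grant}, add states with every successor in Z. Z1 = {Wait, Grant}; fixed.
Sat(AF ¬recv) = {Wait, Grant}
|Sat(AF ¬recv)| = |{Wait, Grant}| = 2.

2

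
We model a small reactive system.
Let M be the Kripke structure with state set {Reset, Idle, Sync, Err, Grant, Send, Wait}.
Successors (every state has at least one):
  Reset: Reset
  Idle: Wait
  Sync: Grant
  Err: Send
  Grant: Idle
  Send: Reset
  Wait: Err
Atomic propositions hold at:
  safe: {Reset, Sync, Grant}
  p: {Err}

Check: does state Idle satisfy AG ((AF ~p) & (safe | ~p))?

Sat(~p) = {Reset, Idle, Sync, Grant, Send, Wait}
AF ~p: least fixpoint, start Z0 = {Reset, Idle, Sync, Grant, Send, Wait}, add states with every successor in Z. Z1 = {Reset, Idle, Sync, Err, Grant, Send, Wait}; fixed.
Sat(AF ~p) = {Reset, Idle, Sync, Err, Grant, Send, Wait}
Sat(safe | ~p) = {Reset, Idle, Sync, Grant, Send, Wait}
Sat((AF ~p) & (safe | ~p)) = {Reset, Idle, Sync, Grant, Send, Wait}
AG ((AF ~p) & (safe | ~p)): greatest fixpoint, start Z0 = {Reset, Idle, Sync, Grant, Send, Wait}, keep only states in Sat with every successor in Z. Z1 = {Reset, Idle, Sync, Grant, Send}; Z2 = {Reset, Sync, Grant, Send}; Z3 = {Reset, Sync, Send}; Z4 = {Reset, Send}; fixed.
Sat(AG ((AF ~p) & (safe | ~p))) = {Reset, Send}
Idle ∉ Sat(AG ((AF ~p) & (safe | ~p))) = {Reset, Send}, so the formula does not hold at Idle.

No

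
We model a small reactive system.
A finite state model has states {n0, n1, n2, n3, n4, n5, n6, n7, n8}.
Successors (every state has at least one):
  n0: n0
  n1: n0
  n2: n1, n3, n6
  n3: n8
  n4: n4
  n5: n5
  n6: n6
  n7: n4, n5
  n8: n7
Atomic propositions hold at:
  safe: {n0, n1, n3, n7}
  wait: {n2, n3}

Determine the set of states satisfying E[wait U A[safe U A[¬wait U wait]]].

{n2, n3}

Sat(¬wait) = {n0, n1, n4, n5, n6, n7, n8}
A[¬wait U wait]: least fixpoint, start Z0 = Sat(wait) = {n2, n3}, add states in Sat(¬wait) with every successor in Z. Already a fixed point.
Sat(A[¬wait U wait]) = {n2, n3}
A[safe U A[¬wait U wait]]: least fixpoint, start Z0 = Sat(A[¬wait U wait]) = {n2, n3}, add states in Sat(safe) with every successor in Z. Already a fixed point.
Sat(A[safe U A[¬wait U wait]]) = {n2, n3}
E[wait U A[safe U A[¬wait U wait]]]: least fixpoint, start Z0 = Sat(A[safe U A[¬wait U wait]]) = {n2, n3}, add states in Sat(wait) with some successor in Z. Already a fixed point.
Sat(E[wait U A[safe U A[¬wait U wait]]]) = {n2, n3}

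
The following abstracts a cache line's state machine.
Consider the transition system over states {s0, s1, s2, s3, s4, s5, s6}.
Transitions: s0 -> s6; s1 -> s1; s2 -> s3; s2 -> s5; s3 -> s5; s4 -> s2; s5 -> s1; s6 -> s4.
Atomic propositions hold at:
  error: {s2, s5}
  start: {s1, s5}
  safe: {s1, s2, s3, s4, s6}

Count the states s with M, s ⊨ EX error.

3

Sat(EX error) = {s : some successor in {s2, s5}} = {s2, s3, s4}
|Sat(EX error)| = |{s2, s3, s4}| = 3.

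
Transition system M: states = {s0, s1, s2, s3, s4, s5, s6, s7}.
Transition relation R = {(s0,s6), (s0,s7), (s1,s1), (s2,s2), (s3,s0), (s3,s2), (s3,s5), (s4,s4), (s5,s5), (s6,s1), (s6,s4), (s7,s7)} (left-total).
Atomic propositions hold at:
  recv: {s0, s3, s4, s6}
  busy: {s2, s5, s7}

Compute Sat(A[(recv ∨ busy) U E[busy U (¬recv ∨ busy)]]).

{s1, s2, s5, s7}

Sat(recv ∨ busy) = {s0, s2, s3, s4, s5, s6, s7}
Sat(¬recv) = {s1, s2, s5, s7}
Sat(¬recv ∨ busy) = {s1, s2, s5, s7}
E[busy U (¬recv ∨ busy)]: least fixpoint, start Z0 = Sat((¬recv ∨ busy)) = {s1, s2, s5, s7}, add states in Sat(busy) with some successor in Z. Already a fixed point.
Sat(E[busy U (¬recv ∨ busy)]) = {s1, s2, s5, s7}
A[(recv ∨ busy) U E[busy U (¬recv ∨ busy)]]: least fixpoint, start Z0 = Sat(E[busy U (¬recv ∨ busy)]) = {s1, s2, s5, s7}, add states in Sat(recv ∨ busy) with every successor in Z. Already a fixed point.
Sat(A[(recv ∨ busy) U E[busy U (¬recv ∨ busy)]]) = {s1, s2, s5, s7}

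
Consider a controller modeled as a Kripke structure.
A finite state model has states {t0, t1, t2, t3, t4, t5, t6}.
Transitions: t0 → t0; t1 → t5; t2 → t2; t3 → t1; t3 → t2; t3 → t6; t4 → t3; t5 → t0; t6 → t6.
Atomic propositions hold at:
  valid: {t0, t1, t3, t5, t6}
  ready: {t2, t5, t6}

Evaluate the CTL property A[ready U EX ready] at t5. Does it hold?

No

Sat(EX ready) = {s : some successor in {t2, t5, t6}} = {t1, t2, t3, t6}
A[ready U EX ready]: least fixpoint, start Z0 = Sat(EX ready) = {t1, t2, t3, t6}, add states in Sat(ready) with every successor in Z. Already a fixed point.
Sat(A[ready U EX ready]) = {t1, t2, t3, t6}
t5 ∉ Sat(A[ready U EX ready]) = {t1, t2, t3, t6}, so the formula does not hold at t5.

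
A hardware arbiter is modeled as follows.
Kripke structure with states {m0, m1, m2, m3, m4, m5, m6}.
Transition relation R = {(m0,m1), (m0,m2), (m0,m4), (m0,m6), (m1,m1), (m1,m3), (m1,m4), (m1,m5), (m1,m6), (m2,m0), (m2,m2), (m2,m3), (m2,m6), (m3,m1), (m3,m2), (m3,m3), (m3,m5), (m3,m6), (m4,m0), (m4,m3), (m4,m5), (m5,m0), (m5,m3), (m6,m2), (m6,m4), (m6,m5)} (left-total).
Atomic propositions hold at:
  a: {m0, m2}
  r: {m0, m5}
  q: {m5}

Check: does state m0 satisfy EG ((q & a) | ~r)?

Sat(q & a) = ∅
Sat(~r) = {m1, m2, m3, m4, m6}
Sat((q & a) | ~r) = {m1, m2, m3, m4, m6}
EG ((q & a) | ~r): greatest fixpoint, start Z0 = {m1, m2, m3, m4, m6}, keep only states in Sat with some successor in Z. Already a fixed point.
Sat(EG ((q & a) | ~r)) = {m1, m2, m3, m4, m6}
m0 ∉ Sat(EG ((q & a) | ~r)) = {m1, m2, m3, m4, m6}, so the formula does not hold at m0.

No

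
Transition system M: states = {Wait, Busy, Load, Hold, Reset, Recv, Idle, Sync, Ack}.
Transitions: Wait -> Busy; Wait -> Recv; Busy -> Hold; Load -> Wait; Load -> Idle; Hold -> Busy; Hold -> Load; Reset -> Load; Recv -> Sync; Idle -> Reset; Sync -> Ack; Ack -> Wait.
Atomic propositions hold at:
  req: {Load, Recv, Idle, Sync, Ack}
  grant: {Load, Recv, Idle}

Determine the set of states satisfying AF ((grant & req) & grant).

{Load, Reset, Recv, Idle}

Sat(grant & req) = {Load, Recv, Idle}
Sat((grant & req) & grant) = {Load, Recv, Idle}
AF ((grant & req) & grant): least fixpoint, start Z0 = {Load, Recv, Idle}, add states with every successor in Z. Z1 = {Load, Reset, Recv, Idle}; fixed.
Sat(AF ((grant & req) & grant)) = {Load, Reset, Recv, Idle}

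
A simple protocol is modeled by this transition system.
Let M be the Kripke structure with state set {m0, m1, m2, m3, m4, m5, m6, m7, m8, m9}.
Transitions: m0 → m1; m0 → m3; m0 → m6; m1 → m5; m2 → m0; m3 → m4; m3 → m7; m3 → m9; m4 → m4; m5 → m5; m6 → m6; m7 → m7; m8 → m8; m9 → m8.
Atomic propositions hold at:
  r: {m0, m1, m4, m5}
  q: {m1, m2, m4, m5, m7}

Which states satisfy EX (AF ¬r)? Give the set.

{m0, m3, m6, m7, m8, m9}

Sat(¬r) = {m2, m3, m6, m7, m8, m9}
AF ¬r: least fixpoint, start Z0 = {m2, m3, m6, m7, m8, m9}, add states with every successor in Z. Already a fixed point.
Sat(AF ¬r) = {m2, m3, m6, m7, m8, m9}
Sat(EX (AF ¬r)) = {s : some successor in {m2, m3, m6, m7, m8, m9}} = {m0, m3, m6, m7, m8, m9}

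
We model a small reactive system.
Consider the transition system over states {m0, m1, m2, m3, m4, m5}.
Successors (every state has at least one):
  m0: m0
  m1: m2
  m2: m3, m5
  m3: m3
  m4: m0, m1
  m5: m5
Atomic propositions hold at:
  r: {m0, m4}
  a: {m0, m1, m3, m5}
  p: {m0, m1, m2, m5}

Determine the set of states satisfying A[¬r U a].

Sat(¬r) = {m1, m2, m3, m5}
A[¬r U a]: least fixpoint, start Z0 = Sat(a) = {m0, m1, m3, m5}, add states in Sat(¬r) with every successor in Z. Z1 = {m0, m1, m2, m3, m5}; fixed.
Sat(A[¬r U a]) = {m0, m1, m2, m3, m5}

{m0, m1, m2, m3, m5}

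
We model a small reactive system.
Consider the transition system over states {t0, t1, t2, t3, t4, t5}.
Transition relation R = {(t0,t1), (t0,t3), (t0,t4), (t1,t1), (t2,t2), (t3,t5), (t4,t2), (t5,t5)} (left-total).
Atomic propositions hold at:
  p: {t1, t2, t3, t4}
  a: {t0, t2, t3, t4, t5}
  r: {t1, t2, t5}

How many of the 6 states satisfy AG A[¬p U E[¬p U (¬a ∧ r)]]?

1

Sat(¬p) = {t0, t5}
Sat(¬a) = {t1}
Sat(¬a ∧ r) = {t1}
E[¬p U (¬a ∧ r)]: least fixpoint, start Z0 = Sat((¬a ∧ r)) = {t1}, add states in Sat(¬p) with some successor in Z. Z1 = {t0, t1}; fixed.
Sat(E[¬p U (¬a ∧ r)]) = {t0, t1}
A[¬p U E[¬p U (¬a ∧ r)]]: least fixpoint, start Z0 = Sat(E[¬p U (¬a ∧ r)]) = {t0, t1}, add states in Sat(¬p) with every successor in Z. Already a fixed point.
Sat(A[¬p U E[¬p U (¬a ∧ r)]]) = {t0, t1}
AG A[¬p U E[¬p U (¬a ∧ r)]]: greatest fixpoint, start Z0 = {t0, t1}, keep only states in Sat with every successor in Z. Z1 = {t1}; fixed.
Sat(AG A[¬p U E[¬p U (¬a ∧ r)]]) = {t1}
|Sat(AG A[¬p U E[¬p U (¬a ∧ r)]])| = |{t1}| = 1.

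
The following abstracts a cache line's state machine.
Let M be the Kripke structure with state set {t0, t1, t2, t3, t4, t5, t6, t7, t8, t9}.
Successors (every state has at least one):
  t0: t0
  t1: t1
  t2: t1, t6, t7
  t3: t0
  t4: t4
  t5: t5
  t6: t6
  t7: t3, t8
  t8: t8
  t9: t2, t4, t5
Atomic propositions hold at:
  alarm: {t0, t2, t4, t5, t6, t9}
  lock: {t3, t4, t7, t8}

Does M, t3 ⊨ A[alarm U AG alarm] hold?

AG alarm: greatest fixpoint, start Z0 = {t0, t2, t4, t5, t6, t9}, keep only states in Sat with every successor in Z. Z1 = {t0, t4, t5, t6, t9}; Z2 = {t0, t4, t5, t6}; fixed.
Sat(AG alarm) = {t0, t4, t5, t6}
A[alarm U AG alarm]: least fixpoint, start Z0 = Sat(AG alarm) = {t0, t4, t5, t6}, add states in Sat(alarm) with every successor in Z. Already a fixed point.
Sat(A[alarm U AG alarm]) = {t0, t4, t5, t6}
t3 ∉ Sat(A[alarm U AG alarm]) = {t0, t4, t5, t6}, so the formula does not hold at t3.

No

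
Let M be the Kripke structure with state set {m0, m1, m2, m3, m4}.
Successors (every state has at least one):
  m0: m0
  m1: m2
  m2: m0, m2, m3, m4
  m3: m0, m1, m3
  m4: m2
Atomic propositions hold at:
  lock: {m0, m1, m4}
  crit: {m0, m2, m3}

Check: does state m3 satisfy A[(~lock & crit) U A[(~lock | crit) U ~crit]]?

No

Sat(~lock) = {m2, m3}
Sat(~lock & crit) = {m2, m3}
Sat(~lock | crit) = {m0, m2, m3}
Sat(~crit) = {m1, m4}
A[(~lock | crit) U ~crit]: least fixpoint, start Z0 = Sat(~crit) = {m1, m4}, add states in Sat(~lock | crit) with every successor in Z. Already a fixed point.
Sat(A[(~lock | crit) U ~crit]) = {m1, m4}
A[(~lock & crit) U A[(~lock | crit) U ~crit]]: least fixpoint, start Z0 = Sat(A[(~lock | crit) U ~crit]) = {m1, m4}, add states in Sat(~lock & crit) with every successor in Z. Already a fixed point.
Sat(A[(~lock & crit) U A[(~lock | crit) U ~crit]]) = {m1, m4}
m3 ∉ Sat(A[(~lock & crit) U A[(~lock | crit) U ~crit]]) = {m1, m4}, so the formula does not hold at m3.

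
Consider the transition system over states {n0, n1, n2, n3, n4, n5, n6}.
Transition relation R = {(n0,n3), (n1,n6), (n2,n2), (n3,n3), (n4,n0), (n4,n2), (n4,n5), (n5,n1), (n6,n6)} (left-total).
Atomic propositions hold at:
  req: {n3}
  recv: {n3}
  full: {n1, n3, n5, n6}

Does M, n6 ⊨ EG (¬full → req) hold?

Yes

Sat(¬full) = {n0, n2, n4}
Sat(¬full → req) = {n1, n3, n5, n6}
EG (¬full → req): greatest fixpoint, start Z0 = {n1, n3, n5, n6}, keep only states in Sat with some successor in Z. Already a fixed point.
Sat(EG (¬full → req)) = {n1, n3, n5, n6}
n6 ∈ Sat(EG (¬full → req)) = {n1, n3, n5, n6}, so the formula holds at n6.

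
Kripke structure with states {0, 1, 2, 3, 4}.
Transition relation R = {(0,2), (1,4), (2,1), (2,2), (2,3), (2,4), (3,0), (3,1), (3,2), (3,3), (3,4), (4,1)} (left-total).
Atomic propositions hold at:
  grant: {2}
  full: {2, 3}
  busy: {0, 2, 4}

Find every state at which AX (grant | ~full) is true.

Sat(~full) = {0, 1, 4}
Sat(grant | ~full) = {0, 1, 2, 4}
Sat(AX (grant | ~full)) = {s : every successor in {0, 1, 2, 4}} = {0, 1, 4}

{0, 1, 4}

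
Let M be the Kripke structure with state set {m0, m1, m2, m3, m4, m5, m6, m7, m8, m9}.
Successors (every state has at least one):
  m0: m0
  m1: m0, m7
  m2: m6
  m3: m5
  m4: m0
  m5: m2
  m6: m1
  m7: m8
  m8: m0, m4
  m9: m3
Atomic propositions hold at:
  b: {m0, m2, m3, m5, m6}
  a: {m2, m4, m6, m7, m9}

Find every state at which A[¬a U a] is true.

{m2, m3, m4, m5, m6, m7, m9}

Sat(¬a) = {m0, m1, m3, m5, m8}
A[¬a U a]: least fixpoint, start Z0 = Sat(a) = {m2, m4, m6, m7, m9}, add states in Sat(¬a) with every successor in Z. Z1 = {m2, m4, m5, m6, m7, m9}; Z2 = {m2, m3, m4, m5, m6, m7, m9}; fixed.
Sat(A[¬a U a]) = {m2, m3, m4, m5, m6, m7, m9}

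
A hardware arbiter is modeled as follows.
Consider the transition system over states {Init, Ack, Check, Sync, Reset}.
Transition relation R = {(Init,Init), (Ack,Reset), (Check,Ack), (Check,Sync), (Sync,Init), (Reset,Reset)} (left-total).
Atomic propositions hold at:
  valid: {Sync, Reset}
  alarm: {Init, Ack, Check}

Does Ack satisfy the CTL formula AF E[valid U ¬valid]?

Sat(¬valid) = {Init, Ack, Check}
E[valid U ¬valid]: least fixpoint, start Z0 = Sat(¬valid) = {Init, Ack, Check}, add states in Sat(valid) with some successor in Z. Z1 = {Init, Ack, Check, Sync}; fixed.
Sat(E[valid U ¬valid]) = {Init, Ack, Check, Sync}
AF E[valid U ¬valid]: least fixpoint, start Z0 = {Init, Ack, Check, Sync}, add states with every successor in Z. Already a fixed point.
Sat(AF E[valid U ¬valid]) = {Init, Ack, Check, Sync}
Ack ∈ Sat(AF E[valid U ¬valid]) = {Init, Ack, Check, Sync}, so the formula holds at Ack.

Yes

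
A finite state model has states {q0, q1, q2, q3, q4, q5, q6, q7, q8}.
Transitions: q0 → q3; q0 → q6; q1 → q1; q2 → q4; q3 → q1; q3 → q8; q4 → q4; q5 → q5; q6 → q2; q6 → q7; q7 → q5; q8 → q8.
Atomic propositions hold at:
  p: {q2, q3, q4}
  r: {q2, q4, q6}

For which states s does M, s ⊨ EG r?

{q2, q4, q6}

EG r: greatest fixpoint, start Z0 = {q2, q4, q6}, keep only states in Sat with some successor in Z. Already a fixed point.
Sat(EG r) = {q2, q4, q6}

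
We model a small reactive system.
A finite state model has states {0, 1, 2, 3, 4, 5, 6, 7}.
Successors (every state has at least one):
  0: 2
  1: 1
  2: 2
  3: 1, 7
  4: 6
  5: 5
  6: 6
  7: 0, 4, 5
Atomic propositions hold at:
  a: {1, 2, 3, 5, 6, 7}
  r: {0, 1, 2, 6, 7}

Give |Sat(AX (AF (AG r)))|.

AG r: greatest fixpoint, start Z0 = {0, 1, 2, 6, 7}, keep only states in Sat with every successor in Z. Z1 = {0, 1, 2, 6}; fixed.
Sat(AG r) = {0, 1, 2, 6}
AF (AG r): least fixpoint, start Z0 = {0, 1, 2, 6}, add states with every successor in Z. Z1 = {0, 1, 2, 4, 6}; fixed.
Sat(AF (AG r)) = {0, 1, 2, 4, 6}
Sat(AX (AF (AG r))) = {s : every successor in {0, 1, 2, 4, 6}} = {0, 1, 2, 4, 6}
|Sat(AX (AF (AG r)))| = |{0, 1, 2, 4, 6}| = 5.

5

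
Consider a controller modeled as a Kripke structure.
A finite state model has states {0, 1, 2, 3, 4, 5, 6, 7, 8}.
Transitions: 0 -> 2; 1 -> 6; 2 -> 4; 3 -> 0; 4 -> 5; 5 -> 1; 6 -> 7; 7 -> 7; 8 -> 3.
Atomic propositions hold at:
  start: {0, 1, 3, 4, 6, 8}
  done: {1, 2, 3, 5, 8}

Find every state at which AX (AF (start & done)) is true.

{0, 2, 3, 4, 5, 8}

Sat(start & done) = {1, 3, 8}
AF (start & done): least fixpoint, start Z0 = {1, 3, 8}, add states with every successor in Z. Z1 = {1, 3, 5, 8}; Z2 = {1, 3, 4, 5, 8}; Z3 = {1, 2, 3, 4, 5, 8}; Z4 = {0, 1, 2, 3, 4, 5, 8}; fixed.
Sat(AF (start & done)) = {0, 1, 2, 3, 4, 5, 8}
Sat(AX (AF (start & done))) = {s : every successor in {0, 1, 2, 3, 4, 5, 8}} = {0, 2, 3, 4, 5, 8}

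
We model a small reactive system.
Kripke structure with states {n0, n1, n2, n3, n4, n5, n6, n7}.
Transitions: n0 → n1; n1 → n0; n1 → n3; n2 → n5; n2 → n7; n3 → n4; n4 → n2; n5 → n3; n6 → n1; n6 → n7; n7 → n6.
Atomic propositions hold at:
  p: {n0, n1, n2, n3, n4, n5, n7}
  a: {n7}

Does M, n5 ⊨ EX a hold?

No

Sat(EX a) = {s : some successor in {n7}} = {n2, n6}
n5 ∉ Sat(EX a) = {n2, n6}, so the formula does not hold at n5.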